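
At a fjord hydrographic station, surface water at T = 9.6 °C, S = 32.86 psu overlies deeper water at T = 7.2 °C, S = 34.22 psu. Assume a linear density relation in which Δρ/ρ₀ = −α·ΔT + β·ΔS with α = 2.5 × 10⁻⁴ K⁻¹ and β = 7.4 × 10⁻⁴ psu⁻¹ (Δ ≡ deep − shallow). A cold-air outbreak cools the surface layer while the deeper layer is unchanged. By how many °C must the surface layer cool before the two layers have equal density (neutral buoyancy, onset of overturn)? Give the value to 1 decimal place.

6.4 °C

Neutral buoyancy requires Δρ = 0, i.e. −α(T_deep − T_surf′) + β(S_deep − S_surf) = 0.
T_surf′ = T_deep − (β/α)·ΔS = 7.2 − (7.4 × 10⁻⁴/2.5 × 10⁻⁴)·(+1.36) = 3.174 °C.
Cooling required: 9.6 − (3.174) = 6.426 °C.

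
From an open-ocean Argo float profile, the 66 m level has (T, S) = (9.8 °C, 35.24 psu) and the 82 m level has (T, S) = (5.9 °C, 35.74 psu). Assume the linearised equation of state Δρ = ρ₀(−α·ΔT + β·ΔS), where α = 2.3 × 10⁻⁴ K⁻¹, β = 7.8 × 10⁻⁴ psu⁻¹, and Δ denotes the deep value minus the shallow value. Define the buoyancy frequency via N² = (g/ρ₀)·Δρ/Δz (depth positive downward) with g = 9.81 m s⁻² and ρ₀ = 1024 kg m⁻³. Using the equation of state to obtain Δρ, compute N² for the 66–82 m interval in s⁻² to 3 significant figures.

ΔT = -3.9 K, ΔS = +0.50 psu (deep − shallow).
Δρ/ρ₀ = −αΔT + βΔS = 8.97 × 10⁻⁴ + 3.90 × 10⁻⁴ = 1.287 × 10⁻³, so Δρ ≈ 1.318 kg m⁻³.
N² = (g/ρ₀)·Δρ/Δz = g·(Δρ/ρ₀)/Δz = 9.81 × 1.287 × 10⁻³ / 16 = 7.8909 × 10⁻⁴ s⁻² ≈ 7.89 × 10⁻⁴ s⁻².

7.89 × 10⁻⁴ s⁻²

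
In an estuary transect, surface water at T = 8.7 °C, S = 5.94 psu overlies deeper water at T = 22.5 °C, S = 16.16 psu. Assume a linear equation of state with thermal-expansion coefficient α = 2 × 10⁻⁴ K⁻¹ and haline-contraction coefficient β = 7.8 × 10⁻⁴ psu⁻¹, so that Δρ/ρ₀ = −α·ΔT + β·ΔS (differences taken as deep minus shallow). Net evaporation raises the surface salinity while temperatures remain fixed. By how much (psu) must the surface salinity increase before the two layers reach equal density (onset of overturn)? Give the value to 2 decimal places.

Neutral buoyancy requires −α(T_deep − T_surf) + β(S_deep − S_surf′) = 0.
S_surf′ = S_deep − (α/β)·ΔT = 16.16 − (2 × 10⁻⁴/7.8 × 10⁻⁴)·(+13.8) = 12.6215 psu.
Increase required: 12.6215 − 5.94 = 6.6815 psu.

6.68 psu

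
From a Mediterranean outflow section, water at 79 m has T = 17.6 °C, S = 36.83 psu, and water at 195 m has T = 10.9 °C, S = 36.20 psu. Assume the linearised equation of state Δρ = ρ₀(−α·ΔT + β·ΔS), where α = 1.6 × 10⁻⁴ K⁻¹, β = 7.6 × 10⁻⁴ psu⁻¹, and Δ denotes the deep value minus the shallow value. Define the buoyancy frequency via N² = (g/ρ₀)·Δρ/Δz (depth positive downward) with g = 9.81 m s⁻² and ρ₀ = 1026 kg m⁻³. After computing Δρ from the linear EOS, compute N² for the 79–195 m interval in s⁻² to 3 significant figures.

5.02 × 10⁻⁵ s⁻²

ΔT = -6.7 K, ΔS = -0.63 psu (deep − shallow).
Δρ/ρ₀ = −αΔT + βΔS = 1.072 × 10⁻³ − 4.788 × 10⁻⁴ = 5.932 × 10⁻⁴, so Δρ ≈ 0.6086 kg m⁻³.
N² = (g/ρ₀)·Δρ/Δz = g·(Δρ/ρ₀)/Δz = 9.81 × 5.932 × 10⁻⁴ / 116 = 5.0166 × 10⁻⁵ s⁻² ≈ 5.02 × 10⁻⁵ s⁻².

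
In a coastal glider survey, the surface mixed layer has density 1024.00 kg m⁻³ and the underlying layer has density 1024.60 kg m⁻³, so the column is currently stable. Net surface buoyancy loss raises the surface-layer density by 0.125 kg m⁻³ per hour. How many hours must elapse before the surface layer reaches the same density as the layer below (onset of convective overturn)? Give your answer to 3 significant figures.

4.80 hours

Density deficit of the surface layer: 1024.60 − 1024.00 = 0.6 kg m⁻³.
Required change = 0.6 / 0.125 = 4.80 hours.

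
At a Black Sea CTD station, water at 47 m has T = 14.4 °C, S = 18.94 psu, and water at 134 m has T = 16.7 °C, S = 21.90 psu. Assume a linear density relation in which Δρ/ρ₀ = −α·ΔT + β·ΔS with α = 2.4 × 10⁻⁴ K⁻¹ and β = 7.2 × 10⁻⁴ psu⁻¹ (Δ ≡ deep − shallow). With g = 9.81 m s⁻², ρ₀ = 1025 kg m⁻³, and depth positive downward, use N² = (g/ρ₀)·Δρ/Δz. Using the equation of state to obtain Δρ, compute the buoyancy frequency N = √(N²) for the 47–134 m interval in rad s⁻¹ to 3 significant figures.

ΔT = +2.3 K, ΔS = +2.96 psu (deep − shallow).
Δρ/ρ₀ = −αΔT + βΔS = -5.52 × 10⁻⁴ + 2.1312 × 10⁻³ = 1.5792 × 10⁻³, so Δρ ≈ 1.619 kg m⁻³.
N² = (g/ρ₀)·Δρ/Δz = g·(Δρ/ρ₀)/Δz = 9.81 × 1.5792 × 10⁻³ / 87 = 1.7807 × 10⁻⁴ s⁻².
N = √(1.7807 × 10⁻⁴) = 0.013344 rad s⁻¹ ≈ 0.0133 rad s⁻¹.

0.0133 rad s⁻¹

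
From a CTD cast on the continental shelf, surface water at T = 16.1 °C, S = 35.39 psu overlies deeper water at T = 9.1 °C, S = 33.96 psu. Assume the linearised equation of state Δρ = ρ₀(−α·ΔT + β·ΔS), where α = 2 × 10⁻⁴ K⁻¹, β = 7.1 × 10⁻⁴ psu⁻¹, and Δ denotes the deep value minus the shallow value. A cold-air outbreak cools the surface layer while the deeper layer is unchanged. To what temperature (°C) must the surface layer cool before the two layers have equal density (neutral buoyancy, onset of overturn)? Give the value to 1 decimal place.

Neutral buoyancy requires Δρ = 0, i.e. −α(T_deep − T_surf′) + β(S_deep − S_surf) = 0.
T_surf′ = T_deep − (β/α)·ΔS = 9.1 − (7.1 × 10⁻⁴/2 × 10⁻⁴)·(-1.43) = 14.176 °C.
Cooling required: 16.1 − (14.176) = 1.924 °C.

14.2 °C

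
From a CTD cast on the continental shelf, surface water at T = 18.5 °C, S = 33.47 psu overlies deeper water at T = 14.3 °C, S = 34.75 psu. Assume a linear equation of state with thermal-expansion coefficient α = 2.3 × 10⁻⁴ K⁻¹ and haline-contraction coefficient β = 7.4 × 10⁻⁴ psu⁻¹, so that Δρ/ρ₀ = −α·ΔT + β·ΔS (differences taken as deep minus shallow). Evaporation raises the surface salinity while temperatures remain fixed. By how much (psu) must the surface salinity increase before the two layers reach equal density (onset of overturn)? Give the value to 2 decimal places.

2.59 psu

Neutral buoyancy requires −α(T_deep − T_surf) + β(S_deep − S_surf′) = 0.
S_surf′ = S_deep − (α/β)·ΔT = 34.75 − (2.3 × 10⁻⁴/7.4 × 10⁻⁴)·(-4.2) = 36.0554 psu.
Increase required: 36.0554 − 33.47 = 2.5854 psu.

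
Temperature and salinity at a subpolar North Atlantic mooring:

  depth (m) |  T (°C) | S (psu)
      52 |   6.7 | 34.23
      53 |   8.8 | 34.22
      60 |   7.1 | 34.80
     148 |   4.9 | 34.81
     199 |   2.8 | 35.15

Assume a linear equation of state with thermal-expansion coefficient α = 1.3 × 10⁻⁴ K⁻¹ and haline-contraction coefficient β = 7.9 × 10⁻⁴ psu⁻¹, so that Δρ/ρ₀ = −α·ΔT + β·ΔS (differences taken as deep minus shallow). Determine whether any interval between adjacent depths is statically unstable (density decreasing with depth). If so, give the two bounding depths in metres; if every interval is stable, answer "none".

Evaluate Δρ/ρ₀ = −αΔT + βΔS across each adjacent pair:
  52–53 m: −αΔT+βΔS = −(1.3 × 10⁻⁴)(+2.1)+(7.9 × 10⁻⁴)(-0.01) = -2.8 × 10⁻⁴ → UNSTABLE
  53–60 m: −αΔT+βΔS = −(1.3 × 10⁻⁴)(-1.7)+(7.9 × 10⁻⁴)(+0.58) = 6.8 × 10⁻⁴ → stable
  60–148 m: −αΔT+βΔS = −(1.3 × 10⁻⁴)(-2.2)+(7.9 × 10⁻⁴)(+0.01) = 2.9 × 10⁻⁴ → stable
  148–199 m: −αΔT+βΔS = −(1.3 × 10⁻⁴)(-2.1)+(7.9 × 10⁻⁴)(+0.34) = 5.4 × 10⁻⁴ → stable
The 52–53 m interval has Δρ < 0: lighter water underlies denser water.

52–53 m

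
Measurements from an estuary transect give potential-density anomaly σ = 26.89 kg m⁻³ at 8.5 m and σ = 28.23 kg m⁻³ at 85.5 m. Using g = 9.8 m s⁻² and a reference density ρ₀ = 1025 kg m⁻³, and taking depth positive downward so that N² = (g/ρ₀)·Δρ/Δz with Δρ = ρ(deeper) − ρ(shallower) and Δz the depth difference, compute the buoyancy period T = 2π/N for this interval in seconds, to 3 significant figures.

Δρ = 1028.23 − 1026.89 = 1.34 kg m⁻³ over Δz = 85.5 − 8.5 = 77 m.
N² = (9.8/1025) × (1.34/77) = 1.6639 × 10⁻⁴ s⁻².
N = √(1.6639 × 10⁻⁴) = 0.012899 rad s⁻¹, so T = 2π/N = 487.11 s ≈ 487 s.

487 s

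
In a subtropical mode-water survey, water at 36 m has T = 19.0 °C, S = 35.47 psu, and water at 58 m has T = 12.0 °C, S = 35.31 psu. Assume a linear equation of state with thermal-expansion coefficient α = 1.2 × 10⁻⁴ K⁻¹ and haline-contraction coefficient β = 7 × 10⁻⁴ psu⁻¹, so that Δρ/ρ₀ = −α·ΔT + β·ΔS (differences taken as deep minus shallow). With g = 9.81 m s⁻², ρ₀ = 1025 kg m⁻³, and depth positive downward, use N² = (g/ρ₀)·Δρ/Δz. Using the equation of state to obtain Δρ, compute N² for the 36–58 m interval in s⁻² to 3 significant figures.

ΔT = -7.0 K, ΔS = -0.16 psu (deep − shallow).
Δρ/ρ₀ = −αΔT + βΔS = 8.40 × 10⁻⁴ − 1.12 × 10⁻⁴ = 7.28 × 10⁻⁴, so Δρ ≈ 0.7462 kg m⁻³.
N² = (g/ρ₀)·Δρ/Δz = g·(Δρ/ρ₀)/Δz = 9.81 × 7.28 × 10⁻⁴ / 22 = 3.2462 × 10⁻⁴ s⁻² ≈ 3.25 × 10⁻⁴ s⁻².

3.25 × 10⁻⁴ s⁻²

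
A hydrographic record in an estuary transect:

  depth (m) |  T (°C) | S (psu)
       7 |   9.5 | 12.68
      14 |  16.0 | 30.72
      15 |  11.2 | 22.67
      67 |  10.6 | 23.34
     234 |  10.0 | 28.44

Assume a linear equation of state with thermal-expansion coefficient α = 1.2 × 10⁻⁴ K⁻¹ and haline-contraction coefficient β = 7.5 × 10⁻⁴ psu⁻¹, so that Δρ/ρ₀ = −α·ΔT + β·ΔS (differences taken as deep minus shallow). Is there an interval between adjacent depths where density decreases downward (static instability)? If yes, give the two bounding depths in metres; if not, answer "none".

Evaluate Δρ/ρ₀ = −αΔT + βΔS across each adjacent pair:
  7–14 m: −αΔT+βΔS = −(1.2 × 10⁻⁴)(+6.5)+(7.5 × 10⁻⁴)(+18.04) = 0.013 → stable
  14–15 m: −αΔT+βΔS = −(1.2 × 10⁻⁴)(-4.8)+(7.5 × 10⁻⁴)(-8.05) = -5.5 × 10⁻³ → UNSTABLE
  15–67 m: −αΔT+βΔS = −(1.2 × 10⁻⁴)(-0.6)+(7.5 × 10⁻⁴)(+0.67) = 5.7 × 10⁻⁴ → stable
  67–234 m: −αΔT+βΔS = −(1.2 × 10⁻⁴)(-0.6)+(7.5 × 10⁻⁴)(+5.10) = 3.9 × 10⁻³ → stable
The 14–15 m interval has Δρ < 0: lighter water underlies denser water.

14–15 m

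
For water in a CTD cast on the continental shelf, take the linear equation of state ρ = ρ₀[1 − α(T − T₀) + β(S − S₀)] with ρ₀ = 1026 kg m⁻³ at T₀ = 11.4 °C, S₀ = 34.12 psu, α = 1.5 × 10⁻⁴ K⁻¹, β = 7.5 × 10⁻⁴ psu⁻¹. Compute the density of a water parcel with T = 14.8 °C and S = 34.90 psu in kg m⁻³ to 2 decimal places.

1026.08 kg m⁻³

T − T₀ = +3.4 K, S − S₀ = +0.78 psu.
Bracket = 1 − α·(+3.4) + β·(+0.78) = 1 + (7.50 × 10⁻⁵) = 1.0000750.
ρ = 1026 × 1.0000750 = 1026.08 kg m⁻³.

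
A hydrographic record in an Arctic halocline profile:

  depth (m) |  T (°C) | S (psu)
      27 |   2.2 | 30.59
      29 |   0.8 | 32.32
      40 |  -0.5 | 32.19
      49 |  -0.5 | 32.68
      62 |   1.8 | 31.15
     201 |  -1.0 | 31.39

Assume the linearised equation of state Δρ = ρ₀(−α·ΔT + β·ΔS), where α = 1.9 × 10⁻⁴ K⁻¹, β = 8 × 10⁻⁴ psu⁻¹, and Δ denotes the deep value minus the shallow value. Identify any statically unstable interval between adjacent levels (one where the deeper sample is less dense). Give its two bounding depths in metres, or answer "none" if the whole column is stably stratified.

Evaluate Δρ/ρ₀ = −αΔT + βΔS across each adjacent pair:
  27–29 m: −αΔT+βΔS = −(1.9 × 10⁻⁴)(-1.4)+(8 × 10⁻⁴)(+1.73) = 1.6 × 10⁻³ → stable
  29–40 m: −αΔT+βΔS = −(1.9 × 10⁻⁴)(-1.3)+(8 × 10⁻⁴)(-0.13) = 1.4 × 10⁻⁴ → stable
  40–49 m: −αΔT+βΔS = −(1.9 × 10⁻⁴)(+0.0)+(8 × 10⁻⁴)(+0.49) = 3.9 × 10⁻⁴ → stable
  49–62 m: −αΔT+βΔS = −(1.9 × 10⁻⁴)(+2.3)+(8 × 10⁻⁴)(-1.53) = -1.7 × 10⁻³ → UNSTABLE
  62–201 m: −αΔT+βΔS = −(1.9 × 10⁻⁴)(-2.8)+(8 × 10⁻⁴)(+0.24) = 7.2 × 10⁻⁴ → stable
The 49–62 m interval has Δρ < 0: lighter water underlies denser water.

49–62 m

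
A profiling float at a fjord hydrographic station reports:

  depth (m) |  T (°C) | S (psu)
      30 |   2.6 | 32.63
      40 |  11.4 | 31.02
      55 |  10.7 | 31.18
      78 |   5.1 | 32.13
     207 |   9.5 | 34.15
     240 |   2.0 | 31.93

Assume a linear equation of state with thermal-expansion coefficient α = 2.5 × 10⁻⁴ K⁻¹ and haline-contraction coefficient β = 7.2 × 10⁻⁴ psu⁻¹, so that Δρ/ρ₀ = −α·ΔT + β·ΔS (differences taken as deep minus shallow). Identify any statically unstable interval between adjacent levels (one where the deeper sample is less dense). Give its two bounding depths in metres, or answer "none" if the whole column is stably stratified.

30–40 m

Evaluate Δρ/ρ₀ = −αΔT + βΔS across each adjacent pair:
  30–40 m: −αΔT+βΔS = −(2.5 × 10⁻⁴)(+8.8)+(7.2 × 10⁻⁴)(-1.61) = -3.4 × 10⁻³ → UNSTABLE
  40–55 m: −αΔT+βΔS = −(2.5 × 10⁻⁴)(-0.7)+(7.2 × 10⁻⁴)(+0.16) = 2.9 × 10⁻⁴ → stable
  55–78 m: −αΔT+βΔS = −(2.5 × 10⁻⁴)(-5.6)+(7.2 × 10⁻⁴)(+0.95) = 2.1 × 10⁻³ → stable
  78–207 m: −αΔT+βΔS = −(2.5 × 10⁻⁴)(+4.4)+(7.2 × 10⁻⁴)(+2.02) = 3.5 × 10⁻⁴ → stable
  207–240 m: −αΔT+βΔS = −(2.5 × 10⁻⁴)(-7.5)+(7.2 × 10⁻⁴)(-2.22) = 2.8 × 10⁻⁴ → stable
The 30–40 m interval has Δρ < 0: lighter water underlies denser water.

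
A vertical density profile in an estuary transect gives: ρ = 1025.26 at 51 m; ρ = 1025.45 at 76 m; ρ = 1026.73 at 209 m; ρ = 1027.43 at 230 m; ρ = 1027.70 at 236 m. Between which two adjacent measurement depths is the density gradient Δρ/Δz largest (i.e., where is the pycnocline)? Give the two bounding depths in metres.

Compute the density gradient over each adjacent pair:
  51–76 m: Δρ/Δz = 0.19/25 = 7.6 × 10⁻³ kg m⁻⁴
  76–209 m: Δρ/Δz = 1.28/133 = 9.6 × 10⁻³ kg m⁻⁴
  209–230 m: Δρ/Δz = 0.70/21 = 0.033 kg m⁻⁴
  230–236 m: Δρ/Δz = 0.27/6 = 0.045 kg m⁻⁴
The largest gradient is in the 230–236 m interval — the pycnocline.

230–236 m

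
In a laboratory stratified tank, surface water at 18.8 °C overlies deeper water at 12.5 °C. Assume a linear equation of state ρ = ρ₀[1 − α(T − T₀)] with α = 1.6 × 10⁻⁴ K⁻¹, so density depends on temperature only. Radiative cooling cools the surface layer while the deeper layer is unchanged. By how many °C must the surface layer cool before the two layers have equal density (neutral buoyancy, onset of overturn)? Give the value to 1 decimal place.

With temperature the only control, equal density requires T_surf′ = T_deep.
T_surf′ = 12.5 °C.
Cooling required: 18.8 − 12.5 = 6.3 °C.

6.3 °C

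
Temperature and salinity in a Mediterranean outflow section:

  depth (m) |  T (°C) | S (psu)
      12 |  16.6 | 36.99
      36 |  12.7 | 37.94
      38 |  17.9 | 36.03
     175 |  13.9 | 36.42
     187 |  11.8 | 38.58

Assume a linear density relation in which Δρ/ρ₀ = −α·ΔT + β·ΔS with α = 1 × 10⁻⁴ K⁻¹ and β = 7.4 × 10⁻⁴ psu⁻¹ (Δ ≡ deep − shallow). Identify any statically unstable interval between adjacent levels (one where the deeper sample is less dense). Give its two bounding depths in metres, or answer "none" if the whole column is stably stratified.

Evaluate Δρ/ρ₀ = −αΔT + βΔS across each adjacent pair:
  12–36 m: −αΔT+βΔS = −(1 × 10⁻⁴)(-3.9)+(7.4 × 10⁻⁴)(+0.95) = 1.1 × 10⁻³ → stable
  36–38 m: −αΔT+βΔS = −(1 × 10⁻⁴)(+5.2)+(7.4 × 10⁻⁴)(-1.91) = -1.9 × 10⁻³ → UNSTABLE
  38–175 m: −αΔT+βΔS = −(1 × 10⁻⁴)(-4.0)+(7.4 × 10⁻⁴)(+0.39) = 6.9 × 10⁻⁴ → stable
  175–187 m: −αΔT+βΔS = −(1 × 10⁻⁴)(-2.1)+(7.4 × 10⁻⁴)(+2.16) = 1.8 × 10⁻³ → stable
The 36–38 m interval has Δρ < 0: lighter water underlies denser water.

36–38 m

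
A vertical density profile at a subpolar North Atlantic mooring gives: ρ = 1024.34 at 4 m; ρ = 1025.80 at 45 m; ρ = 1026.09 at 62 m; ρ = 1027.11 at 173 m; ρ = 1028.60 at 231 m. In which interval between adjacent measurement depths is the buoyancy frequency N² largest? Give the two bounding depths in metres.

Compute the density gradient over each adjacent pair:
  4–45 m: Δρ/Δz = 1.46/41 = 0.036 kg m⁻⁴
  45–62 m: Δρ/Δz = 0.29/17 = 0.017 kg m⁻⁴
  62–173 m: Δρ/Δz = 1.02/111 = 9.2 × 10⁻³ kg m⁻⁴
  173–231 m: Δρ/Δz = 1.49/58 = 0.026 kg m⁻⁴
The largest gradient is in the 4–45 m interval — the pycnocline.

4–45 m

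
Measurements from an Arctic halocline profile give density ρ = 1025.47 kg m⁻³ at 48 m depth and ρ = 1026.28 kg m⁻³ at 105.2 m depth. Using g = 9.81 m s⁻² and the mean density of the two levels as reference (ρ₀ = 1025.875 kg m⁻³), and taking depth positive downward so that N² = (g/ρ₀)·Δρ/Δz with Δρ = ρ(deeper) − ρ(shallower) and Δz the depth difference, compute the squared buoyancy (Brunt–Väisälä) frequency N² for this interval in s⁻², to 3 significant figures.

1.35 × 10⁻⁴ s⁻²

Δρ = 1026.28 − 1025.47 = 0.81 kg m⁻³ over Δz = 105.2 − 48 = 57.2 m.
N² = (9.81/1025.875) × (0.81/57.2) = 1.3541 × 10⁻⁴ s⁻² ≈ 1.35 × 10⁻⁴ s⁻².
Since Δρ > 0 the layer is stably stratified.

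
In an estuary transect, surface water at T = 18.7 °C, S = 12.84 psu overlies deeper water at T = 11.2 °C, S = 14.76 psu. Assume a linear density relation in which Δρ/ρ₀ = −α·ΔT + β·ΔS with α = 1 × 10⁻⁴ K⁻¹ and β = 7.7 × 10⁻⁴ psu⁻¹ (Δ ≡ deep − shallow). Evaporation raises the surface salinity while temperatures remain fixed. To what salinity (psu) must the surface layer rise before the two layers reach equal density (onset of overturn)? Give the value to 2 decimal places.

15.73 psu

Neutral buoyancy requires −α(T_deep − T_surf) + β(S_deep − S_surf′) = 0.
S_surf′ = S_deep − (α/β)·ΔT = 14.76 − (1 × 10⁻⁴/7.7 × 10⁻⁴)·(-7.5) = 15.7340 psu.
Increase required: 15.7340 − 12.84 = 2.8940 psu.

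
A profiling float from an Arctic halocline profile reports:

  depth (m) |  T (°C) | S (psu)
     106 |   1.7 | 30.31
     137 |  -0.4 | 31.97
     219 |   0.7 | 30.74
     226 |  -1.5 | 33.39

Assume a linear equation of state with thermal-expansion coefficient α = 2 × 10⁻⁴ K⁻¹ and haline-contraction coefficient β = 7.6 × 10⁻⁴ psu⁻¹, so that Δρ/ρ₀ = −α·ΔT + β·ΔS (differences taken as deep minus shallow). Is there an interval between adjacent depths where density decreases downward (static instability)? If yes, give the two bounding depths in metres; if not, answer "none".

137–219 m

Evaluate Δρ/ρ₀ = −αΔT + βΔS across each adjacent pair:
  106–137 m: −αΔT+βΔS = −(2 × 10⁻⁴)(-2.1)+(7.6 × 10⁻⁴)(+1.66) = 1.7 × 10⁻³ → stable
  137–219 m: −αΔT+βΔS = −(2 × 10⁻⁴)(+1.1)+(7.6 × 10⁻⁴)(-1.23) = -1.2 × 10⁻³ → UNSTABLE
  219–226 m: −αΔT+βΔS = −(2 × 10⁻⁴)(-2.2)+(7.6 × 10⁻⁴)(+2.65) = 2.5 × 10⁻³ → stable
The 137–219 m interval has Δρ < 0: lighter water underlies denser water.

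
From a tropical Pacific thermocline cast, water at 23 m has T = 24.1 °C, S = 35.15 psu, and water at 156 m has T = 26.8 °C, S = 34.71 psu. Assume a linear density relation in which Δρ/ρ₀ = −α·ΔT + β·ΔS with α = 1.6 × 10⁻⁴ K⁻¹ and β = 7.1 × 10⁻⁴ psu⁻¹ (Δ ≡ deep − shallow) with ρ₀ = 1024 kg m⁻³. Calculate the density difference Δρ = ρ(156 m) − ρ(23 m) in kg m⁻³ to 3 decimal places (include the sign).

ΔT = +2.7 K, ΔS = -0.44 psu (deep − shallow).
Δρ/ρ₀ = −(1.6 × 10⁻⁴)(+2.7) + (7.1 × 10⁻⁴)(-0.44) = -7.444 × 10⁻⁴.
Δρ = 1024 × (-7.444 × 10⁻⁴) = -0.762 kg m⁻³.
Negative Δρ: lighter below, statically unstable.

-0.762 kg m⁻³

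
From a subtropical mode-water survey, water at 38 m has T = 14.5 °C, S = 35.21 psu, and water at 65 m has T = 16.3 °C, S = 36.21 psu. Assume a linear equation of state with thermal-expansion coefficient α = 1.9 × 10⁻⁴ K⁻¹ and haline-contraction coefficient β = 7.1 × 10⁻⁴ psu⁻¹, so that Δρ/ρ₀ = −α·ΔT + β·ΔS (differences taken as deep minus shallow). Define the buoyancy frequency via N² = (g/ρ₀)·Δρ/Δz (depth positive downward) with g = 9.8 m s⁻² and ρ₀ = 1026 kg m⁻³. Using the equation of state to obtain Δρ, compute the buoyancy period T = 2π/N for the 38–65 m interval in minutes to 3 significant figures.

9.06 min

ΔT = +1.8 K, ΔS = +1.00 psu (deep − shallow).
Δρ/ρ₀ = −αΔT + βΔS = -3.42 × 10⁻⁴ + 7.10 × 10⁻⁴ = 3.68 × 10⁻⁴, so Δρ ≈ 0.3776 kg m⁻³.
N² = (g/ρ₀)·Δρ/Δz = g·(Δρ/ρ₀)/Δz = 9.8 × 3.68 × 10⁻⁴ / 27 = 1.3357 × 10⁻⁴ s⁻².
N = √(1.3357 × 10⁻⁴) = 0.011557 rad s⁻¹ → T = 2π/N = 543.67 s = 9.0612 min ≈ 9.06 min.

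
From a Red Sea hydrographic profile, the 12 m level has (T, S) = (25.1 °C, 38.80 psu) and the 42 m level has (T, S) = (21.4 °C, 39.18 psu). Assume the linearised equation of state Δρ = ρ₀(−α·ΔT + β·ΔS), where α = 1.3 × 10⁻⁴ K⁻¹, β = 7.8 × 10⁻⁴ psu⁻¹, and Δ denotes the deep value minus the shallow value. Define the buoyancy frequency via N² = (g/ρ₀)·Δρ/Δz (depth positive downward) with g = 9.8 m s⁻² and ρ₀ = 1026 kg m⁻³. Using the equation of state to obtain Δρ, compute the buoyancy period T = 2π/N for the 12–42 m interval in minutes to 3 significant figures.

ΔT = -3.7 K, ΔS = +0.38 psu (deep − shallow).
Δρ/ρ₀ = −αΔT + βΔS = 4.81 × 10⁻⁴ + 2.964 × 10⁻⁴ = 7.774 × 10⁻⁴, so Δρ ≈ 0.7976 kg m⁻³.
N² = (g/ρ₀)·Δρ/Δz = g·(Δρ/ρ₀)/Δz = 9.8 × 7.774 × 10⁻⁴ / 30 = 2.5395 × 10⁻⁴ s⁻².
N = √(2.5395 × 10⁻⁴) = 0.015936 rad s⁻¹ → T = 2π/N = 394.28 s = 6.5713 min ≈ 6.57 min.

6.57 min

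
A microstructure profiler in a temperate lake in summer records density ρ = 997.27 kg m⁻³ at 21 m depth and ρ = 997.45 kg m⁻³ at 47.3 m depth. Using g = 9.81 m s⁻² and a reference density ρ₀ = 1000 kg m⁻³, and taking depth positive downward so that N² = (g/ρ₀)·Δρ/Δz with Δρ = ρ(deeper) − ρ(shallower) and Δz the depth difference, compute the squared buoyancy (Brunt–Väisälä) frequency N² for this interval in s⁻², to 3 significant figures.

6.71 × 10⁻⁵ s⁻²

Δρ = 997.45 − 997.27 = 0.18 kg m⁻³ over Δz = 47.3 − 21 = 26.3 m.
N² = (9.81/1000) × (0.18/26.3) = 6.7141 × 10⁻⁵ s⁻² ≈ 6.71 × 10⁻⁵ s⁻².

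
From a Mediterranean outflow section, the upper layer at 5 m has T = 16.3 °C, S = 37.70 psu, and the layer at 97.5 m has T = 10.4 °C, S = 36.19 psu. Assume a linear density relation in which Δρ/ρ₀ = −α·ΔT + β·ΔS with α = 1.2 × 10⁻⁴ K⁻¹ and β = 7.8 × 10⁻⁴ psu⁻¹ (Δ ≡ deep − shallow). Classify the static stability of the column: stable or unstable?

ΔT = 10.4 − 16.3 = -5.9 K and ΔS = 36.19 − 37.70 = -1.51 psu (deep − shallow).
−αΔT = 7.08 × 10⁻⁴; βΔS = -1.1778 × 10⁻³; sum Δρ/ρ₀ = -4.698 × 10⁻⁴.
Δρ/ρ₀ < 0, so Δρ < 0: deeper water is lighter → statically unstable; the column would overturn.

unstable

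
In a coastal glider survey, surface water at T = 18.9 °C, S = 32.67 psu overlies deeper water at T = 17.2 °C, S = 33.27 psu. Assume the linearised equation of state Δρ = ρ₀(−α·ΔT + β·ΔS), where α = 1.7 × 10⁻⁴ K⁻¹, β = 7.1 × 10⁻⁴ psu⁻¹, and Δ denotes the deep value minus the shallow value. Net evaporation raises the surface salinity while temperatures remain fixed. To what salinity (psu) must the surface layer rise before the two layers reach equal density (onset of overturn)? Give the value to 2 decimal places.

33.68 psu

Neutral buoyancy requires −α(T_deep − T_surf) + β(S_deep − S_surf′) = 0.
S_surf′ = S_deep − (α/β)·ΔT = 33.27 − (1.7 × 10⁻⁴/7.1 × 10⁻⁴)·(-1.7) = 33.6770 psu.
Increase required: 33.6770 − 32.67 = 1.0070 psu.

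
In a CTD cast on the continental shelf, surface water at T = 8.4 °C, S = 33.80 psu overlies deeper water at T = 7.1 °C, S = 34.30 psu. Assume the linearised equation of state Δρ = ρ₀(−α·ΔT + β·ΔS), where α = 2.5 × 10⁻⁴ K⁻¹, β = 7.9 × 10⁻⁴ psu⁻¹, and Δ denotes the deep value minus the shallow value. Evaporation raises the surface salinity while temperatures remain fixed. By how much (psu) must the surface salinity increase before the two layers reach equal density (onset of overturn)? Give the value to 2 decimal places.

0.91 psu

Neutral buoyancy requires −α(T_deep − T_surf) + β(S_deep − S_surf′) = 0.
S_surf′ = S_deep − (α/β)·ΔT = 34.30 − (2.5 × 10⁻⁴/7.9 × 10⁻⁴)·(-1.3) = 34.7114 psu.
Increase required: 34.7114 − 33.80 = 0.9114 psu.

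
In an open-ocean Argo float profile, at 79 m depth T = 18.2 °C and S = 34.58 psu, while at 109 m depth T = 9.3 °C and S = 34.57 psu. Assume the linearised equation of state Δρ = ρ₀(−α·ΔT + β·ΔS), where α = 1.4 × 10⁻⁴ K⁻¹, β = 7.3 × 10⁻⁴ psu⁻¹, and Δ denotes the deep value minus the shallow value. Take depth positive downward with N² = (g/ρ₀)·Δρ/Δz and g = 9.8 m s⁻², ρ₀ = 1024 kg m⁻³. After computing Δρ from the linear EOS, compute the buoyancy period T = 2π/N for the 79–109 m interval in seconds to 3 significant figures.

ΔT = -8.9 K, ΔS = -0.01 psu (deep − shallow).
Δρ/ρ₀ = −αΔT + βΔS = 1.246 × 10⁻³ − 7.30 × 10⁻⁶ = 1.2387 × 10⁻³, so Δρ ≈ 1.268 kg m⁻³.
N² = (g/ρ₀)·Δρ/Δz = g·(Δρ/ρ₀)/Δz = 9.8 × 1.2387 × 10⁻³ / 30 = 4.0464 × 10⁻⁴ s⁻².
N = √(4.0464 × 10⁻⁴) = 0.020116 rad s⁻¹ → T = 2π/N = 312.35 s ≈ 312 s.

312 s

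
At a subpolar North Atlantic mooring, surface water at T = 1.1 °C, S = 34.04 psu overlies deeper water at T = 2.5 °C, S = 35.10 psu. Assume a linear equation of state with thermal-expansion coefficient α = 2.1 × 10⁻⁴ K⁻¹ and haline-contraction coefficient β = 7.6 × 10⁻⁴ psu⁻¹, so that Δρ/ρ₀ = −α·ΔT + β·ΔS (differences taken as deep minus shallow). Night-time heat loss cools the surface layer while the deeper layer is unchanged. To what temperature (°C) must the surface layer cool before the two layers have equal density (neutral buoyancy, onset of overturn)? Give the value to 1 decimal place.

Neutral buoyancy requires Δρ = 0, i.e. −α(T_deep − T_surf′) + β(S_deep − S_surf) = 0.
T_surf′ = T_deep − (β/α)·ΔS = 2.5 − (7.6 × 10⁻⁴/2.1 × 10⁻⁴)·(+1.06) = -1.336 °C.
Cooling required: 1.1 − (-1.336) = 2.436 °C.

-1.3 °C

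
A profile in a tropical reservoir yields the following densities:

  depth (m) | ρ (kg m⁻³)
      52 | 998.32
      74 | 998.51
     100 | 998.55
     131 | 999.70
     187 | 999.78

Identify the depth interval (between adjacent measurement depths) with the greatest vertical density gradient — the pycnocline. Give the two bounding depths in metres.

100–131 m

Compute the density gradient over each adjacent pair:
  52–74 m: Δρ/Δz = 0.19/22 = 8.6 × 10⁻³ kg m⁻⁴
  74–100 m: Δρ/Δz = 0.04/26 = 1.5 × 10⁻³ kg m⁻⁴
  100–131 m: Δρ/Δz = 1.15/31 = 0.037 kg m⁻⁴
  131–187 m: Δρ/Δz = 0.08/56 = 1.4 × 10⁻³ kg m⁻⁴
The largest gradient is in the 100–131 m interval — the pycnocline.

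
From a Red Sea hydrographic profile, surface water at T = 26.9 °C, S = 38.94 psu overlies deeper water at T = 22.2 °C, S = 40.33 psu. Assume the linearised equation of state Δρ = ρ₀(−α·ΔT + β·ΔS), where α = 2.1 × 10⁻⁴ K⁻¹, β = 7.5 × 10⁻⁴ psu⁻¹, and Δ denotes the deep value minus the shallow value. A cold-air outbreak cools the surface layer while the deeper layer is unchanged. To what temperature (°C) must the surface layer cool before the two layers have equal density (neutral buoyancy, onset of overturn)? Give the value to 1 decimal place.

Neutral buoyancy requires Δρ = 0, i.e. −α(T_deep − T_surf′) + β(S_deep − S_surf) = 0.
T_surf′ = T_deep − (β/α)·ΔS = 22.2 − (7.5 × 10⁻⁴/2.1 × 10⁻⁴)·(+1.39) = 17.236 °C.
Cooling required: 26.9 − (17.236) = 9.664 °C.

17.2 °C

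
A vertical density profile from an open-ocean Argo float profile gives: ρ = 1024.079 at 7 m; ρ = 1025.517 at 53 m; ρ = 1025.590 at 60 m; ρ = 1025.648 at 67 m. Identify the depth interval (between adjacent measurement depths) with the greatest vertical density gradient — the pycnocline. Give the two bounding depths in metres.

Compute the density gradient over each adjacent pair:
  7–53 m: Δρ/Δz = 1.438/46 = 0.031 kg m⁻⁴
  53–60 m: Δρ/Δz = 0.073/7 = 0.010 kg m⁻⁴
  60–67 m: Δρ/Δz = 0.058/7 = 8.3 × 10⁻³ kg m⁻⁴
The largest gradient is in the 7–53 m interval — the pycnocline.

7–53 m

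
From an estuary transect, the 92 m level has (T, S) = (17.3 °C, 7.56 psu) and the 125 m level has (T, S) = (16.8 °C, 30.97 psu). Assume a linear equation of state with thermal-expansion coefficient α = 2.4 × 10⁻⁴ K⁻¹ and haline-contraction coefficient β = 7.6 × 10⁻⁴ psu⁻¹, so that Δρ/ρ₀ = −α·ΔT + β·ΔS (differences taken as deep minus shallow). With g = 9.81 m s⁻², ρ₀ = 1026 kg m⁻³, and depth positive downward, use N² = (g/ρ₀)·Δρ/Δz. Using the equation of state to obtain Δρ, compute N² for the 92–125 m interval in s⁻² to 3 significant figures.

ΔT = -0.5 K, ΔS = +23.41 psu (deep − shallow).
Δρ/ρ₀ = −αΔT + βΔS = 1.20 × 10⁻⁴ + 0.0177916 = 0.0179116, so Δρ ≈ 18.38 kg m⁻³.
N² = (g/ρ₀)·Δρ/Δz = g·(Δρ/ρ₀)/Δz = 9.81 × 0.0179116 / 33 = 5.3246 × 10⁻³ s⁻² ≈ 5.32 × 10⁻³ s⁻².

5.32 × 10⁻³ s⁻²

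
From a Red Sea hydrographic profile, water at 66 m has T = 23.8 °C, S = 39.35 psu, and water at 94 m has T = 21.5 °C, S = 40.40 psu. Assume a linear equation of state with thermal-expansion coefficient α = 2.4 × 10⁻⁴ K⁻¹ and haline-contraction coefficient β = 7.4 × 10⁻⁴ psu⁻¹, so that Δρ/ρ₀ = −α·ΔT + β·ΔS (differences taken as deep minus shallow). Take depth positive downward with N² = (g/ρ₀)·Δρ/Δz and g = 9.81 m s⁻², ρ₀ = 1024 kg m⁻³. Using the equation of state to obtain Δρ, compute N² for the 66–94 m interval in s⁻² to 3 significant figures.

4.66 × 10⁻⁴ s⁻²

ΔT = -2.3 K, ΔS = +1.05 psu (deep − shallow).
Δρ/ρ₀ = −αΔT + βΔS = 5.52 × 10⁻⁴ + 7.77 × 10⁻⁴ = 1.329 × 10⁻³, so Δρ ≈ 1.361 kg m⁻³.
N² = (g/ρ₀)·Δρ/Δz = g·(Δρ/ρ₀)/Δz = 9.81 × 1.329 × 10⁻³ / 28 = 4.6562 × 10⁻⁴ s⁻² ≈ 4.66 × 10⁻⁴ s⁻².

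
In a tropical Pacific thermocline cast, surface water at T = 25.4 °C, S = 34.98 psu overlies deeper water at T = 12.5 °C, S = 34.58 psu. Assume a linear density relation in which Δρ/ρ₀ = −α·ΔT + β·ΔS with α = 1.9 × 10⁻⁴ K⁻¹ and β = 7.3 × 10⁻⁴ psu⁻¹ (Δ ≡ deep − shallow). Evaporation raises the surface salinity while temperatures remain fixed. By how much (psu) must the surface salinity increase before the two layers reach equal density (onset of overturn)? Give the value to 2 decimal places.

Neutral buoyancy requires −α(T_deep − T_surf) + β(S_deep − S_surf′) = 0.
S_surf′ = S_deep − (α/β)·ΔT = 34.58 − (1.9 × 10⁻⁴/7.3 × 10⁻⁴)·(-12.9) = 37.9375 psu.
Increase required: 37.9375 − 34.98 = 2.9575 psu.

2.96 psu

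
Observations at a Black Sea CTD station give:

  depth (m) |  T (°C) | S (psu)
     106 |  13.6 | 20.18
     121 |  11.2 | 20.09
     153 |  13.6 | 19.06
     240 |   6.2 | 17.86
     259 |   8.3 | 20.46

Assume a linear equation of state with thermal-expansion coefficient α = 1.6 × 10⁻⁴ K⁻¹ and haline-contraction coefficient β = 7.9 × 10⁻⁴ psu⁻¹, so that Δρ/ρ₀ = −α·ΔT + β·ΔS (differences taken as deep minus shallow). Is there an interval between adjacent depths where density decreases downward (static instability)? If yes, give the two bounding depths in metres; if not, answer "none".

121–153 m

Evaluate Δρ/ρ₀ = −αΔT + βΔS across each adjacent pair:
  106–121 m: −αΔT+βΔS = −(1.6 × 10⁻⁴)(-2.4)+(7.9 × 10⁻⁴)(-0.09) = 3.1 × 10⁻⁴ → stable
  121–153 m: −αΔT+βΔS = −(1.6 × 10⁻⁴)(+2.4)+(7.9 × 10⁻⁴)(-1.03) = -1.2 × 10⁻³ → UNSTABLE
  153–240 m: −αΔT+βΔS = −(1.6 × 10⁻⁴)(-7.4)+(7.9 × 10⁻⁴)(-1.20) = 2.4 × 10⁻⁴ → stable
  240–259 m: −αΔT+βΔS = −(1.6 × 10⁻⁴)(+2.1)+(7.9 × 10⁻⁴)(+2.60) = 1.7 × 10⁻³ → stable
The 121–153 m interval has Δρ < 0: lighter water underlies denser water.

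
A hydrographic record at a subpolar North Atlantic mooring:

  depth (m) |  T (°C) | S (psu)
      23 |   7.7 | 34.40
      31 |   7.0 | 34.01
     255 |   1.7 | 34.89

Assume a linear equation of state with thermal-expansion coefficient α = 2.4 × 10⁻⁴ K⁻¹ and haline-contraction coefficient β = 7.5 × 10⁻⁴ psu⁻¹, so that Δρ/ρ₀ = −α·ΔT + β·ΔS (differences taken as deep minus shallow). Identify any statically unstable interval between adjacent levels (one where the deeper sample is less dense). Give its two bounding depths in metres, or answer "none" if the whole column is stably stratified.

23–31 m

Evaluate Δρ/ρ₀ = −αΔT + βΔS across each adjacent pair:
  23–31 m: −αΔT+βΔS = −(2.4 × 10⁻⁴)(-0.7)+(7.5 × 10⁻⁴)(-0.39) = -1.2 × 10⁻⁴ → UNSTABLE
  31–255 m: −αΔT+βΔS = −(2.4 × 10⁻⁴)(-5.3)+(7.5 × 10⁻⁴)(+0.88) = 1.9 × 10⁻³ → stable
The 23–31 m interval has Δρ < 0: lighter water underlies denser water.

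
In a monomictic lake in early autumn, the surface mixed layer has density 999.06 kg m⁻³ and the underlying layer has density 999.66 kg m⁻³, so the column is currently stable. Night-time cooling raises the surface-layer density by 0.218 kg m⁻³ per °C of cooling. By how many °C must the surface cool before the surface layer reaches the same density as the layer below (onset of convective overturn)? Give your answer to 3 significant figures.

Density deficit of the surface layer: 999.66 − 999.06 = 0.6 kg m⁻³.
Required change = 0.6 / 0.218 = 2.75 °C.

2.75 °C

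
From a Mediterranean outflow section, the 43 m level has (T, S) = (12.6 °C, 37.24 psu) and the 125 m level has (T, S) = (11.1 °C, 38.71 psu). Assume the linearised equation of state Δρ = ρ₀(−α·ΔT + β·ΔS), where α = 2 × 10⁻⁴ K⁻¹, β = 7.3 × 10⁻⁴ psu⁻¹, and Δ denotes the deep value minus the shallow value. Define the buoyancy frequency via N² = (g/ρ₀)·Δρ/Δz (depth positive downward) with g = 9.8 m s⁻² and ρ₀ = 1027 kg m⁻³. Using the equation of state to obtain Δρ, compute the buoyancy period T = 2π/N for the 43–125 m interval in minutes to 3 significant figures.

ΔT = -1.5 K, ΔS = +1.47 psu (deep − shallow).
Δρ/ρ₀ = −αΔT + βΔS = 3.00 × 10⁻⁴ + 1.0731 × 10⁻³ = 1.3731 × 10⁻³, so Δρ ≈ 1.410 kg m⁻³.
N² = (g/ρ₀)·Δρ/Δz = g·(Δρ/ρ₀)/Δz = 9.8 × 1.3731 × 10⁻³ / 82 = 1.6410 × 10⁻⁴ s⁻².
N = √(1.6410 × 10⁻⁴) = 0.012810 rad s⁻¹ → T = 2π/N = 490.49 s = 8.1748 min ≈ 8.17 min.

8.17 min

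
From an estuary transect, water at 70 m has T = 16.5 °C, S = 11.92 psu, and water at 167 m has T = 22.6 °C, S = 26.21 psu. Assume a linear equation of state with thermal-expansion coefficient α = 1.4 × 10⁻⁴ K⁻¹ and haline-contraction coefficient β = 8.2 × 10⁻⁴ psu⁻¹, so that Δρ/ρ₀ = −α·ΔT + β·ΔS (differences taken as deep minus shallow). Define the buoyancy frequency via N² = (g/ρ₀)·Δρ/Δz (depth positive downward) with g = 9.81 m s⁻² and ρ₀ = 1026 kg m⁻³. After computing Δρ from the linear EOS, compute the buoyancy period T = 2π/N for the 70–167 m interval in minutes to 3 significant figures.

ΔT = +6.1 K, ΔS = +14.29 psu (deep − shallow).
Δρ/ρ₀ = −αΔT + βΔS = -8.54 × 10⁻⁴ + 0.0117178 = 0.0108638, so Δρ ≈ 11.15 kg m⁻³.
N² = (g/ρ₀)·Δρ/Δz = g·(Δρ/ρ₀)/Δz = 9.81 × 0.0108638 / 97 = 1.0987 × 10⁻³ s⁻².
N = √(1.0987 × 10⁻³) = 0.033147 rad s⁻¹ → T = 2π/N = 189.56 s = 3.1593 min ≈ 3.16 min.

3.16 min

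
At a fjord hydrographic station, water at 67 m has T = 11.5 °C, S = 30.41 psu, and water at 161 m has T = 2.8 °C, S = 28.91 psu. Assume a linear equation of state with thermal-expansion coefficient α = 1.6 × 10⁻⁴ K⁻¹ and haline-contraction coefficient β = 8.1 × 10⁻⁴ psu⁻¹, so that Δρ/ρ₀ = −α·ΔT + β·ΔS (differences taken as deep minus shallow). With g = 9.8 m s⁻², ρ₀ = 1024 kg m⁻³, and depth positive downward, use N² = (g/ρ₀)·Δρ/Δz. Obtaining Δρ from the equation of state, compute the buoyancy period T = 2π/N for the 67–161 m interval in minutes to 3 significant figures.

24.4 min

ΔT = -8.7 K, ΔS = -1.50 psu (deep − shallow).
Δρ/ρ₀ = −αΔT + βΔS = 1.392 × 10⁻³ − 1.215 × 10⁻³ = 1.77 × 10⁻⁴, so Δρ ≈ 0.1812 kg m⁻³.
N² = (g/ρ₀)·Δρ/Δz = g·(Δρ/ρ₀)/Δz = 9.8 × 1.77 × 10⁻⁴ / 94 = 1.8453 × 10⁻⁵ s⁻².
N = √(1.8453 × 10⁻⁵) = 4.2957 × 10⁻³ rad s⁻¹ → T = 2π/N = 1.4627 × 10³ s = 24.378 min ≈ 24.4 min.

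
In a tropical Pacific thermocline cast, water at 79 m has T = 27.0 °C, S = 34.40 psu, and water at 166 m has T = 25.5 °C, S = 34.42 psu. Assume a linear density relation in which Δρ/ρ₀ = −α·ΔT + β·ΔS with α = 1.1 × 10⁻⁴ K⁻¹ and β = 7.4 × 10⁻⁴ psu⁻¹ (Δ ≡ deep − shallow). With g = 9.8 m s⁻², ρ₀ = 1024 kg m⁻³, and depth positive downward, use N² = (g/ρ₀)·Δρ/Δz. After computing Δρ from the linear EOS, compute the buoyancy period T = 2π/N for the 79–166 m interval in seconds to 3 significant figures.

1.40 × 10³ s

ΔT = -1.5 K, ΔS = +0.02 psu (deep − shallow).
Δρ/ρ₀ = −αΔT + βΔS = 1.65 × 10⁻⁴ + 1.48 × 10⁻⁵ = 1.798 × 10⁻⁴, so Δρ ≈ 0.1841 kg m⁻³.
N² = (g/ρ₀)·Δρ/Δz = g·(Δρ/ρ₀)/Δz = 9.8 × 1.798 × 10⁻⁴ / 87 = 2.0253 × 10⁻⁵ s⁻².
N = √(2.0253 × 10⁻⁵) = 4.5003 × 10⁻³ rad s⁻¹ → T = 2π/N = 1.3962 × 10³ s ≈ 1.40 × 10³ s.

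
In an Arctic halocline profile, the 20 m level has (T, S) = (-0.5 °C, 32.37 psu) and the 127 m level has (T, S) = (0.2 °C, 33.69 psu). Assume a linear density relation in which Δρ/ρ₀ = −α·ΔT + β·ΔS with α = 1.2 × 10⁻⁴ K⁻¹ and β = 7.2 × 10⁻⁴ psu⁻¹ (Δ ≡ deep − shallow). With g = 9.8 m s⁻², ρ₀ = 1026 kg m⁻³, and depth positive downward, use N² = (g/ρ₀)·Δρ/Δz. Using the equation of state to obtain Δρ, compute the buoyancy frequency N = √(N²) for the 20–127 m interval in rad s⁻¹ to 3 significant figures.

8.91 × 10⁻³ rad s⁻¹

ΔT = +0.7 K, ΔS = +1.32 psu (deep − shallow).
Δρ/ρ₀ = −αΔT + βΔS = -8.40 × 10⁻⁵ + 9.504 × 10⁻⁴ = 8.664 × 10⁻⁴, so Δρ ≈ 0.8889 kg m⁻³.
N² = (g/ρ₀)·Δρ/Δz = g·(Δρ/ρ₀)/Δz = 9.8 × 8.664 × 10⁻⁴ / 107 = 7.9353 × 10⁻⁵ s⁻².
N = √(7.9353 × 10⁻⁵) = 8.9080 × 10⁻³ rad s⁻¹ ≈ 8.91 × 10⁻³ rad s⁻¹.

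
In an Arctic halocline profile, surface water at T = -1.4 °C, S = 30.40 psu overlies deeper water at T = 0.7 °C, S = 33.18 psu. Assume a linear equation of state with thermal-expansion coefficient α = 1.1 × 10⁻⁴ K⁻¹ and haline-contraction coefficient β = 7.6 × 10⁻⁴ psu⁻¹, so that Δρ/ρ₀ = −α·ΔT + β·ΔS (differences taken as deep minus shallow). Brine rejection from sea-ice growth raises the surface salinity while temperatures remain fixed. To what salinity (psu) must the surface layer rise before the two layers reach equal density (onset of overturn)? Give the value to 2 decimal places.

Neutral buoyancy requires −α(T_deep − T_surf) + β(S_deep − S_surf′) = 0.
S_surf′ = S_deep − (α/β)·ΔT = 33.18 − (1.1 × 10⁻⁴/7.6 × 10⁻⁴)·(+2.1) = 32.8761 psu.
Increase required: 32.8761 − 30.40 = 2.4761 psu.

32.88 psu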